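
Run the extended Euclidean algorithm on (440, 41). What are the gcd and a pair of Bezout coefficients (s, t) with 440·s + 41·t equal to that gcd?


Euclidean algorithm on (440, 41) — divide until remainder is 0:
  440 = 10 · 41 + 30
  41 = 1 · 30 + 11
  30 = 2 · 11 + 8
  11 = 1 · 8 + 3
  8 = 2 · 3 + 2
  3 = 1 · 2 + 1
  2 = 2 · 1 + 0
gcd(440, 41) = 1.
Track Bezout coefficients alongside the remainders: start with r₀ = 440 = a·1 + b·0 (s = 1, t = 0) and r₁ = 41 = a·0 + b·1 (s = 0, t = 1); each new remainder r_{k+1} = r_{k-1} − q_k·r_k inherits s_{k+1} = s_{k-1} − q_k·s_k, t_{k+1} = t_{k-1} − q_k·t_k, so r_k = a·s_k + b·t_k at every step:
  q = 10: r = 30, s = 1 − 10·0 = 1, t = 0 − 10·1 = -10  (check: 440·1 + 41·(-10) = 30)
  q = 1: r = 11, s = 0 − 1·1 = -1, t = 1 − 1·(-10) = 11  (check: 440·(-1) + 41·11 = 11)
  q = 2: r = 8, s = 1 − 2·(-1) = 3, t = -10 − 2·11 = -32  (check: 440·3 + 41·(-32) = 8)
  q = 1: r = 3, s = -1 − 1·3 = -4, t = 11 − 1·(-32) = 43  (check: 440·(-4) + 41·43 = 3)
  q = 2: r = 2, s = 3 − 2·(-4) = 11, t = -32 − 2·43 = -118  (check: 440·11 + 41·(-118) = 2)
  q = 1: r = 1, s = -4 − 1·11 = -15, t = 43 − 1·(-118) = 161  (check: 440·(-15) + 41·161 = 1)
The row with r = 1 (the gcd) gives the Bezout coefficients s = -15, t = 161.
Result: 440 · (-15) + 41 · (161) = 1.

gcd(440, 41) = 1; s = -15, t = 161 (check: 440·(-15) + 41·161 = 1).


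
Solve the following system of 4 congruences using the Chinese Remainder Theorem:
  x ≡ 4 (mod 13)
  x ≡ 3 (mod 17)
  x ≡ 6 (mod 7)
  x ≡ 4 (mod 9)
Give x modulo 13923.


Product of moduli M = 13 · 17 · 7 · 9 = 13923.
Merge one congruence at a time:
  Start: x ≡ 4 (mod 13).
  Combine with x ≡ 3 (mod 17); new modulus lcm = 221.
    Write x = 4 + 13·t and substitute into x ≡ 3 (mod 17): 13·t ≡ 3 − 4 = -1 (mod 17).
    Reduce coefficients mod 17: 13·t ≡ 16 (mod 17).
    The inverse of 13 mod 17 is 4 (since 13·4 = 52 = 3·17 + 1), so t ≡ 4·16 = 64 ≡ 13 (mod 17).
    Then x = 4 + 13·13 = 173, valid modulo lcm(13, 17) = 221: x ≡ 173 (mod 221).
  Combine with x ≡ 6 (mod 7); new modulus lcm = 1547.
    Write x = 173 + 221·t and substitute into x ≡ 6 (mod 7): 221·t ≡ 6 − 173 = -167 (mod 7).
    Reduce coefficients mod 7: 4·t ≡ 1 (mod 7).
    The inverse of 4 mod 7 is 2 (since 4·2 = 8 = 1·7 + 1), so t ≡ 2·1 = 2 ≡ 2 (mod 7).
    Then x = 173 + 221·2 = 615, valid modulo lcm(221, 7) = 1547: x ≡ 615 (mod 1547).
  Combine with x ≡ 4 (mod 9); new modulus lcm = 13923.
    Write x = 615 + 1547·t and substitute into x ≡ 4 (mod 9): 1547·t ≡ 4 − 615 = -611 (mod 9).
    Reduce coefficients mod 9: 8·t ≡ 1 (mod 9).
    The inverse of 8 mod 9 is 8 (since 8·8 = 64 = 7·9 + 1), so t ≡ 8·1 = 8 ≡ 8 (mod 9).
    Then x = 615 + 1547·8 = 12991, valid modulo lcm(1547, 9) = 13923: x ≡ 12991 (mod 13923).
Verify against each original: 12991 mod 13 = 4, 12991 mod 17 = 3, 12991 mod 7 = 6, 12991 mod 9 = 4.

x ≡ 12991 (mod 13923).


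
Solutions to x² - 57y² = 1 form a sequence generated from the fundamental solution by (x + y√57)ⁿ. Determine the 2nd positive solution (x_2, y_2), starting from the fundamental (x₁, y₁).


Step 1: Find the fundamental solution (x₁, y₁) of x² - 57y² = 1.
  Expand √57 as a continued fraction. a₀ = ⌊√57⌋ = 7; iterate m_{k+1} = d_k·a_k − m_k, d_{k+1} = (57 − m_{k+1}²)/d_k, a_{k+1} = ⌊(a₀ + m_{k+1})/d_{k+1}⌋ (starting m₀ = 0, d₀ = 1), with convergents p_k = a_k·p_{k-1} + p_{k-2}, q_k = a_k·q_{k-1} + q_{k-2} (p₋₁ = 1, q₋₁ = 0):
  k = 0: a₀ = 7; p₀/q₀ = 7/1; p₀² − 57·q₀² = 49 − 57 = -8.
  k = 1: m = 7, d = 8, a = ⌊(7 + 7)/8⌋ = 1; p/q = (1·7 + 1)/(1·1 + 0) = 8/1; p² − 57·q² = 64 − 57 = 7.
  k = 2: m = 1, d = 7, a = ⌊(7 + 1)/7⌋ = 1; p/q = (1·8 + 7)/(1·1 + 1) = 15/2; p² − 57·q² = 225 − 228 = -3.
  k = 3: m = 6, d = 3, a = ⌊(7 + 6)/3⌋ = 4; p/q = (4·15 + 8)/(4·2 + 1) = 68/9; p² − 57·q² = 4624 − 4617 = 7.
  k = 4: m = 6, d = 7, a = ⌊(7 + 6)/7⌋ = 1; p/q = (1·68 + 15)/(1·9 + 2) = 83/11; p² − 57·q² = 6889 − 6897 = -8.
  k = 5: m = 1, d = 8, a = ⌊(7 + 1)/8⌋ = 1; p/q = (1·83 + 68)/(1·11 + 9) = 151/20; p² − 57·q² = 22801 − 22800 = 1.
  The first convergent with p² − 57·q² = 1 gives the fundamental solution (x₁, y₁) = (151, 20).
Step 2: Apply the recurrence (x_{n+1}, y_{n+1}) = (x₁x_n + 57y₁y_n, x₁y_n + y₁x_n) repeatedly.
  From (x_1, y_1) = (151, 20): x_2 = 151·151 + 57·20·20 = 45601; y_2 = 151·20 + 20·151 = 6040.
Step 3: Verify x_2² - 57·y_2² = 2079451201 - 2079451200 = 1 (should be 1). ✓

(x_1, y_1) = (151, 20); (x_2, y_2) = (45601, 6040).


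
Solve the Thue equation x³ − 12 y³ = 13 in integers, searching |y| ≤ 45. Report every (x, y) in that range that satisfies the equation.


The equation is x³ - 12y³ = 13. For fixed y, x³ = 12·y³ + 13, so a solution requires the RHS to be a perfect cube.
Strategy: iterate y from -45 to 45, compute RHS = 12·y³ + 13, and check whether it is a (positive or negative) perfect cube.
Check small values of y:
  y = 0: RHS = 13 is not a perfect cube.
  y = 1: RHS = 25 is not a perfect cube.
  y = -1: RHS = 1 = (1)³ ⇒ x = 1 works.
  y = 2: RHS = 109 is not a perfect cube.
  y = -2: RHS = -83 is not a perfect cube.
  y = 3: RHS = 337 is not a perfect cube.
  y = -3: RHS = -311 is not a perfect cube.
Continuing the search up to |y| = 45 finds no further solutions beyond those listed.
Collected solutions: (1, -1).

Solutions (with |y| ≤ 45): (1, -1).


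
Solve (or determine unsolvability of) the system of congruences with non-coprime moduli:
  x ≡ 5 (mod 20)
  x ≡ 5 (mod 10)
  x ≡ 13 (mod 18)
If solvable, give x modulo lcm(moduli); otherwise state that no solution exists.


Moduli 20, 10, 18 are not pairwise coprime, so CRT works modulo lcm(m_i) when all pairwise compatibility conditions hold.
Pairwise compatibility: gcd(m_i, m_j) must divide a_i - a_j for every pair.
Merge one congruence at a time:
  Start: x ≡ 5 (mod 20).
  Combine with x ≡ 5 (mod 10): gcd(20, 10) = 10; 5 - 5 = 0, which IS divisible by 10, so compatible.
    Write x = 5 + 20·t and substitute into x ≡ 5 (mod 10): 20·t ≡ 5 − 5 = 0 (mod 10).
    Divide the congruence (and modulus) by g = 10: 2·t ≡ 0 (mod 1).
    Modulo 1 every t works; take t = 0.
    Then x = 5 + 20·0 = 5, valid modulo lcm(20, 10) = 20: x ≡ 5 (mod 20).
  Combine with x ≡ 13 (mod 18): gcd(20, 18) = 2; 13 - 5 = 8, which IS divisible by 2, so compatible.
    Write x = 5 + 20·t and substitute into x ≡ 13 (mod 18): 20·t ≡ 13 − 5 = 8 (mod 18).
    Divide the congruence (and modulus) by g = 2: 10·t ≡ 4 (mod 9).
    Reduce coefficients mod 9: 1·t ≡ 4 (mod 9).
    So t ≡ 4 (mod 9).
    Then x = 5 + 20·4 = 85, valid modulo lcm(20, 18) = 180: x ≡ 85 (mod 180).
Verify: 85 mod 20 = 5, 85 mod 10 = 5, 85 mod 18 = 13.

x ≡ 85 (mod 180).


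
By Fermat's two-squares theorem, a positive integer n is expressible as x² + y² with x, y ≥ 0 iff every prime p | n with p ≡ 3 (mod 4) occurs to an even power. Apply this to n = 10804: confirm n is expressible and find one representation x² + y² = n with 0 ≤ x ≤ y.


Step 1: Factor n = 10804 = 2^2 · 37 · 73.
Step 2: Check the mod-4 condition on each prime factor: 2 = 2 (special); 37 ≡ 1 (mod 4), exponent 1; 73 ≡ 1 (mod 4), exponent 1.
All primes ≡ 3 (mod 4) appear to even exponent (or don't appear), so by the two-squares theorem n IS expressible as a sum of two squares.
Step 3: Build a representation. Group n = k² · m with k = 2 and m = 37 · 73 = 2701 (a product of primes ≡ 1 (mod 4)); a representation of m scales to one of n via (k·x)² + (k·y)² = k²(x² + y²). Each prime p ≡ 1 (mod 4) is itself a sum of two squares; find a² by testing p − a² for a perfect square:
  37: 37 − 1² = 36 = 6² ⇒ 37 = 1² + 6².
  73: 73 − 1² = 72, 73 − 2² = 69, 73 − 3² = 64 = 8² ⇒ 73 = 3² + 8².
  Combine using the Brahmagupta–Fibonacci identity (a² + b²)(c² + d²) = (ac − bd)² + (ad + bc)² = (ac + bd)² + (ad − bc)²:
  37 · 73 = 2701: from (1² + 6²)(3² + 8²), take (1·3 − 6·8, 1·8 + 6·3) = (3 − 48, 8 + 18) = (-45, 26); dropping signs (only squares matter) gives (45, 26); check 45² + 26² = 2025 + 676 = 2701 ✓.
  Scale by k = 2: (2·45, 2·26) = (90, 52).
Step 4: Order so x ≤ y and verify: 52² + 90² = 2704 + 8100 = 10804 = n. ✓

n = 10804 = 52² + 90² (one valid representation with x ≤ y).


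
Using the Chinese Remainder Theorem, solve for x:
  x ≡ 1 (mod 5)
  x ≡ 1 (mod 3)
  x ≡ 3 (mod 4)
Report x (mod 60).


Moduli 5, 3, 4 are pairwise coprime; by CRT there is a unique solution modulo M = 5 · 3 · 4 = 60.
Solve pairwise, accumulating the modulus:
  Start with x ≡ 1 (mod 5).
  Combine with x ≡ 1 (mod 3): since gcd(5, 3) = 1, we get a unique residue mod 15.
    Write x = 1 + 5·t and substitute into x ≡ 1 (mod 3): 5·t ≡ 1 − 1 = 0 (mod 3).
    Reduce coefficients mod 3: 2·t ≡ 0 (mod 3).
    The inverse of 2 mod 3 is 2 (since 2·2 = 4 = 1·3 + 1), so t ≡ 2·0 = 0 ≡ 0 (mod 3).
    Then x = 1 + 5·0 = 1, valid modulo lcm(5, 3) = 15: x ≡ 1 (mod 15).
  Combine with x ≡ 3 (mod 4): since gcd(15, 4) = 1, we get a unique residue mod 60.
    Write x = 1 + 15·t and substitute into x ≡ 3 (mod 4): 15·t ≡ 3 − 1 = 2 (mod 4).
    Reduce coefficients mod 4: 3·t ≡ 2 (mod 4).
    The inverse of 3 mod 4 is 3 (since 3·3 = 9 = 2·4 + 1), so t ≡ 3·2 = 6 ≡ 2 (mod 4).
    Then x = 1 + 15·2 = 31, valid modulo lcm(15, 4) = 60: x ≡ 31 (mod 60).
Verify: 31 mod 5 = 1 ✓, 31 mod 3 = 1 ✓, 31 mod 4 = 3 ✓.

x ≡ 31 (mod 60).


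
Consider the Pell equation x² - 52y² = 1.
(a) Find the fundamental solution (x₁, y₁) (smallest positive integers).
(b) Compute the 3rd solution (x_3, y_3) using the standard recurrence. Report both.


Step 1: Find the fundamental solution (x₁, y₁) of x² - 52y² = 1.
  Expand √52 as a continued fraction. a₀ = ⌊√52⌋ = 7; iterate m_{k+1} = d_k·a_k − m_k, d_{k+1} = (52 − m_{k+1}²)/d_k, a_{k+1} = ⌊(a₀ + m_{k+1})/d_{k+1}⌋ (starting m₀ = 0, d₀ = 1), with convergents p_k = a_k·p_{k-1} + p_{k-2}, q_k = a_k·q_{k-1} + q_{k-2} (p₋₁ = 1, q₋₁ = 0):
  k = 0: a₀ = 7; p₀/q₀ = 7/1; p₀² − 52·q₀² = 49 − 52 = -3.
  k = 1: m = 7, d = 3, a = ⌊(7 + 7)/3⌋ = 4; p/q = (4·7 + 1)/(4·1 + 0) = 29/4; p² − 52·q² = 841 − 832 = 9.
  k = 2: m = 5, d = 9, a = ⌊(7 + 5)/9⌋ = 1; p/q = (1·29 + 7)/(1·4 + 1) = 36/5; p² − 52·q² = 1296 − 1300 = -4.
  k = 3: m = 4, d = 4, a = ⌊(7 + 4)/4⌋ = 2; p/q = (2·36 + 29)/(2·5 + 4) = 101/14; p² − 52·q² = 10201 − 10192 = 9.
  k = 4: m = 4, d = 9, a = ⌊(7 + 4)/9⌋ = 1; p/q = (1·101 + 36)/(1·14 + 5) = 137/19; p² − 52·q² = 18769 − 18772 = -3.
  k = 5: m = 5, d = 3, a = ⌊(7 + 5)/3⌋ = 4; p/q = (4·137 + 101)/(4·19 + 14) = 649/90; p² − 52·q² = 421201 − 421200 = 1.
  The first convergent with p² − 52·q² = 1 gives the fundamental solution (x₁, y₁) = (649, 90).
Step 2: Apply the recurrence (x_{n+1}, y_{n+1}) = (x₁x_n + 52y₁y_n, x₁y_n + y₁x_n) repeatedly.
  From (x_1, y_1) = (649, 90): x_2 = 649·649 + 52·90·90 = 842401; y_2 = 649·90 + 90·649 = 116820.
  From (x_2, y_2) = (842401, 116820): x_3 = 649·842401 + 52·90·116820 = 1093435849; y_3 = 649·116820 + 90·842401 = 151632270.
Step 3: Verify x_3² - 52·y_3² = 1195601955878350801 - 1195601955878350800 = 1 (should be 1). ✓

(x_1, y_1) = (649, 90); (x_3, y_3) = (1093435849, 151632270).


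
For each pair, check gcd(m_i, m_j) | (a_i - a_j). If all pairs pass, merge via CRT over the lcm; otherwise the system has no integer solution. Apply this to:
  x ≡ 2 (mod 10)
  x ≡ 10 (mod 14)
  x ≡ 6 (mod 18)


Moduli 10, 14, 18 are not pairwise coprime, so CRT works modulo lcm(m_i) when all pairwise compatibility conditions hold.
Pairwise compatibility: gcd(m_i, m_j) must divide a_i - a_j for every pair.
Merge one congruence at a time:
  Start: x ≡ 2 (mod 10).
  Combine with x ≡ 10 (mod 14): gcd(10, 14) = 2; 10 - 2 = 8, which IS divisible by 2, so compatible.
    Write x = 2 + 10·t and substitute into x ≡ 10 (mod 14): 10·t ≡ 10 − 2 = 8 (mod 14).
    Divide the congruence (and modulus) by g = 2: 5·t ≡ 4 (mod 7).
    The inverse of 5 mod 7 is 3 (since 5·3 = 15 = 2·7 + 1), so t ≡ 3·4 = 12 ≡ 5 (mod 7).
    Then x = 2 + 10·5 = 52, valid modulo lcm(10, 14) = 70: x ≡ 52 (mod 70).
  Combine with x ≡ 6 (mod 18): gcd(70, 18) = 2; 6 - 52 = -46, which IS divisible by 2, so compatible.
    Write x = 52 + 70·t and substitute into x ≡ 6 (mod 18): 70·t ≡ 6 − 52 = -46 (mod 18).
    Divide the congruence (and modulus) by g = 2: 35·t ≡ -23 (mod 9).
    Reduce coefficients mod 9: 8·t ≡ 4 (mod 9).
    The inverse of 8 mod 9 is 8 (since 8·8 = 64 = 7·9 + 1), so t ≡ 8·4 = 32 ≡ 5 (mod 9).
    Then x = 52 + 70·5 = 402, valid modulo lcm(70, 18) = 630: x ≡ 402 (mod 630).
Verify: 402 mod 10 = 2, 402 mod 14 = 10, 402 mod 18 = 6.

x ≡ 402 (mod 630).


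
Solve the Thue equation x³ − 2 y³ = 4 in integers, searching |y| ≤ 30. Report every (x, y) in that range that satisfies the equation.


The equation is x³ - 2y³ = 4. For fixed y, x³ = 2·y³ + 4, so a solution requires the RHS to be a perfect cube.
Strategy: iterate y from -30 to 30, compute RHS = 2·y³ + 4, and check whether it is a (positive or negative) perfect cube.
Check small values of y:
  y = 0: RHS = 4 is not a perfect cube.
  y = 1: RHS = 6 is not a perfect cube.
  y = -1: RHS = 2 is not a perfect cube.
  y = 2: RHS = 20 is not a perfect cube.
  y = -2: RHS = -12 is not a perfect cube.
  y = 3: RHS = 58 is not a perfect cube.
  y = -3: RHS = -50 is not a perfect cube.
Continuing the search up to |y| = 30 finds no solutions either.
No (x, y) in the scanned range satisfies the equation.

No integer solutions with |y| ≤ 30.


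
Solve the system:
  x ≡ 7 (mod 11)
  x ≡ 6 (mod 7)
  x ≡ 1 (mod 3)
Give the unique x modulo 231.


Moduli 11, 7, 3 are pairwise coprime; by CRT there is a unique solution modulo M = 11 · 7 · 3 = 231.
Solve pairwise, accumulating the modulus:
  Start with x ≡ 7 (mod 11).
  Combine with x ≡ 6 (mod 7): since gcd(11, 7) = 1, we get a unique residue mod 77.
    Write x = 7 + 11·t and substitute into x ≡ 6 (mod 7): 11·t ≡ 6 − 7 = -1 (mod 7).
    Reduce coefficients mod 7: 4·t ≡ 6 (mod 7).
    The inverse of 4 mod 7 is 2 (since 4·2 = 8 = 1·7 + 1), so t ≡ 2·6 = 12 ≡ 5 (mod 7).
    Then x = 7 + 11·5 = 62, valid modulo lcm(11, 7) = 77: x ≡ 62 (mod 77).
  Combine with x ≡ 1 (mod 3): since gcd(77, 3) = 1, we get a unique residue mod 231.
    Write x = 62 + 77·t and substitute into x ≡ 1 (mod 3): 77·t ≡ 1 − 62 = -61 (mod 3).
    Reduce coefficients mod 3: 2·t ≡ 2 (mod 3).
    The inverse of 2 mod 3 is 2 (since 2·2 = 4 = 1·3 + 1), so t ≡ 2·2 = 4 ≡ 1 (mod 3).
    Then x = 62 + 77·1 = 139, valid modulo lcm(77, 3) = 231: x ≡ 139 (mod 231).
Verify: 139 mod 11 = 7 ✓, 139 mod 7 = 6 ✓, 139 mod 3 = 1 ✓.

x ≡ 139 (mod 231).


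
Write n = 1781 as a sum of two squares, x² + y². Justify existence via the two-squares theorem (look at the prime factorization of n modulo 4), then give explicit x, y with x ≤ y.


Step 1: Factor n = 1781 = 13 · 137.
Step 2: Check the mod-4 condition on each prime factor: 13 ≡ 1 (mod 4), exponent 1; 137 ≡ 1 (mod 4), exponent 1.
All primes ≡ 3 (mod 4) appear to even exponent (or don't appear), so by the two-squares theorem n IS expressible as a sum of two squares.
Step 3: Build a representation. Here n = 13 · 137 is a product of primes ≡ 1 (mod 4). Each prime p ≡ 1 (mod 4) is itself a sum of two squares; find a² by testing p − a² for a perfect square:
  13: 13 − 1² = 12, 13 − 2² = 9 = 3² ⇒ 13 = 2² + 3².
  137: 137 − 1² = 136, 137 − 2² = 133, 137 − 3² = 128, 137 − 4² = 121 = 11² ⇒ 137 = 4² + 11².
  Combine using the Brahmagupta–Fibonacci identity (a² + b²)(c² + d²) = (ac − bd)² + (ad + bc)² = (ac + bd)² + (ad − bc)²:
  13 · 137 = 1781: from (2² + 3²)(4² + 11²), take (2·4 − 3·11, 2·11 + 3·4) = (8 − 33, 22 + 12) = (-25, 34); dropping signs (only squares matter) gives (25, 34); check 25² + 34² = 625 + 1156 = 1781 ✓.
Step 4: Order so x ≤ y and verify: 25² + 34² = 625 + 1156 = 1781 = n. ✓

n = 1781 = 25² + 34² (one valid representation with x ≤ y).


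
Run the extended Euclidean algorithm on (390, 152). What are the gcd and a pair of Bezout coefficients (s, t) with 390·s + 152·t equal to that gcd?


Euclidean algorithm on (390, 152) — divide until remainder is 0:
  390 = 2 · 152 + 86
  152 = 1 · 86 + 66
  86 = 1 · 66 + 20
  66 = 3 · 20 + 6
  20 = 3 · 6 + 2
  6 = 3 · 2 + 0
gcd(390, 152) = 2.
Track Bezout coefficients alongside the remainders: start with r₀ = 390 = a·1 + b·0 (s = 1, t = 0) and r₁ = 152 = a·0 + b·1 (s = 0, t = 1); each new remainder r_{k+1} = r_{k-1} − q_k·r_k inherits s_{k+1} = s_{k-1} − q_k·s_k, t_{k+1} = t_{k-1} − q_k·t_k, so r_k = a·s_k + b·t_k at every step:
  q = 2: r = 86, s = 1 − 2·0 = 1, t = 0 − 2·1 = -2  (check: 390·1 + 152·(-2) = 86)
  q = 1: r = 66, s = 0 − 1·1 = -1, t = 1 − 1·(-2) = 3  (check: 390·(-1) + 152·3 = 66)
  q = 1: r = 20, s = 1 − 1·(-1) = 2, t = -2 − 1·3 = -5  (check: 390·2 + 152·(-5) = 20)
  q = 3: r = 6, s = -1 − 3·2 = -7, t = 3 − 3·(-5) = 18  (check: 390·(-7) + 152·18 = 6)
  q = 3: r = 2, s = 2 − 3·(-7) = 23, t = -5 − 3·18 = -59  (check: 390·23 + 152·(-59) = 2)
The row with r = 2 (the gcd) gives the Bezout coefficients s = 23, t = -59.
Result: 390 · (23) + 152 · (-59) = 2.

gcd(390, 152) = 2; s = 23, t = -59 (check: 390·23 + 152·(-59) = 2).


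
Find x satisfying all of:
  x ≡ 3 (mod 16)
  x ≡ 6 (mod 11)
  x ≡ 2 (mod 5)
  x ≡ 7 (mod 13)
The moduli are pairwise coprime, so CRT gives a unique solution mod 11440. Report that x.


Product of moduli M = 16 · 11 · 5 · 13 = 11440.
Merge one congruence at a time:
  Start: x ≡ 3 (mod 16).
  Combine with x ≡ 6 (mod 11); new modulus lcm = 176.
    Write x = 3 + 16·t and substitute into x ≡ 6 (mod 11): 16·t ≡ 6 − 3 = 3 (mod 11).
    Reduce coefficients mod 11: 5·t ≡ 3 (mod 11).
    The inverse of 5 mod 11 is 9 (since 5·9 = 45 = 4·11 + 1), so t ≡ 9·3 = 27 ≡ 5 (mod 11).
    Then x = 3 + 16·5 = 83, valid modulo lcm(16, 11) = 176: x ≡ 83 (mod 176).
  Combine with x ≡ 2 (mod 5); new modulus lcm = 880.
    Write x = 83 + 176·t and substitute into x ≡ 2 (mod 5): 176·t ≡ 2 − 83 = -81 (mod 5).
    Reduce coefficients mod 5: 1·t ≡ 4 (mod 5).
    So t ≡ 4 (mod 5).
    Then x = 83 + 176·4 = 787, valid modulo lcm(176, 5) = 880: x ≡ 787 (mod 880).
  Combine with x ≡ 7 (mod 13); new modulus lcm = 11440.
    Write x = 787 + 880·t and substitute into x ≡ 7 (mod 13): 880·t ≡ 7 − 787 = -780 (mod 13).
    Reduce coefficients mod 13: 9·t ≡ 0 (mod 13).
    The inverse of 9 mod 13 is 3 (since 9·3 = 27 = 2·13 + 1), so t ≡ 3·0 = 0 ≡ 0 (mod 13).
    Then x = 787 + 880·0 = 787, valid modulo lcm(880, 13) = 11440: x ≡ 787 (mod 11440).
Verify against each original: 787 mod 16 = 3, 787 mod 11 = 6, 787 mod 5 = 2, 787 mod 13 = 7.

x ≡ 787 (mod 11440).


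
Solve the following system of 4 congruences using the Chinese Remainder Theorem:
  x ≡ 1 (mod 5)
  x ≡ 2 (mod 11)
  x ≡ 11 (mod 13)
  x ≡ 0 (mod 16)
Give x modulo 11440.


Product of moduli M = 5 · 11 · 13 · 16 = 11440.
Merge one congruence at a time:
  Start: x ≡ 1 (mod 5).
  Combine with x ≡ 2 (mod 11); new modulus lcm = 55.
    Write x = 1 + 5·t and substitute into x ≡ 2 (mod 11): 5·t ≡ 2 − 1 = 1 (mod 11).
    The inverse of 5 mod 11 is 9 (since 5·9 = 45 = 4·11 + 1), so t ≡ 9·1 = 9 ≡ 9 (mod 11).
    Then x = 1 + 5·9 = 46, valid modulo lcm(5, 11) = 55: x ≡ 46 (mod 55).
  Combine with x ≡ 11 (mod 13); new modulus lcm = 715.
    Write x = 46 + 55·t and substitute into x ≡ 11 (mod 13): 55·t ≡ 11 − 46 = -35 (mod 13).
    Reduce coefficients mod 13: 3·t ≡ 4 (mod 13).
    The inverse of 3 mod 13 is 9 (since 3·9 = 27 = 2·13 + 1), so t ≡ 9·4 = 36 ≡ 10 (mod 13).
    Then x = 46 + 55·10 = 596, valid modulo lcm(55, 13) = 715: x ≡ 596 (mod 715).
  Combine with x ≡ 0 (mod 16); new modulus lcm = 11440.
    Write x = 596 + 715·t and substitute into x ≡ 0 (mod 16): 715·t ≡ 0 − 596 = -596 (mod 16).
    Reduce coefficients mod 16: 11·t ≡ 12 (mod 16).
    The inverse of 11 mod 16 is 3 (since 11·3 = 33 = 2·16 + 1), so t ≡ 3·12 = 36 ≡ 4 (mod 16).
    Then x = 596 + 715·4 = 3456, valid modulo lcm(715, 16) = 11440: x ≡ 3456 (mod 11440).
Verify against each original: 3456 mod 5 = 1, 3456 mod 11 = 2, 3456 mod 13 = 11, 3456 mod 16 = 0.

x ≡ 3456 (mod 11440).


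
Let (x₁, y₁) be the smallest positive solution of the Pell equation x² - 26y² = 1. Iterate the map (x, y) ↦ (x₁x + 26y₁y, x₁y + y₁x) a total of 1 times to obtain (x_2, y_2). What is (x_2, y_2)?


Step 1: Find the fundamental solution (x₁, y₁) of x² - 26y² = 1.
  Expand √26 as a continued fraction. a₀ = ⌊√26⌋ = 5; iterate m_{k+1} = d_k·a_k − m_k, d_{k+1} = (26 − m_{k+1}²)/d_k, a_{k+1} = ⌊(a₀ + m_{k+1})/d_{k+1}⌋ (starting m₀ = 0, d₀ = 1), with convergents p_k = a_k·p_{k-1} + p_{k-2}, q_k = a_k·q_{k-1} + q_{k-2} (p₋₁ = 1, q₋₁ = 0):
  k = 0: a₀ = 5; p₀/q₀ = 5/1; p₀² − 26·q₀² = 25 − 26 = -1.
  k = 1: m = 5, d = 1, a = ⌊(5 + 5)/1⌋ = 10; p/q = (10·5 + 1)/(10·1 + 0) = 51/10; p² − 26·q² = 2601 − 2600 = 1.
  The first convergent with p² − 26·q² = 1 gives the fundamental solution (x₁, y₁) = (51, 10).
Step 2: Apply the recurrence (x_{n+1}, y_{n+1}) = (x₁x_n + 26y₁y_n, x₁y_n + y₁x_n) repeatedly.
  From (x_1, y_1) = (51, 10): x_2 = 51·51 + 26·10·10 = 5201; y_2 = 51·10 + 10·51 = 1020.
Step 3: Verify x_2² - 26·y_2² = 27050401 - 27050400 = 1 (should be 1). ✓

(x_1, y_1) = (51, 10); (x_2, y_2) = (5201, 1020).


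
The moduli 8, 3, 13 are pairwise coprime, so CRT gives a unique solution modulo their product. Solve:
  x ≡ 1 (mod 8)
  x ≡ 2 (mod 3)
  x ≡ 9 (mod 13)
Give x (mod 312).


Moduli 8, 3, 13 are pairwise coprime; by CRT there is a unique solution modulo M = 8 · 3 · 13 = 312.
Solve pairwise, accumulating the modulus:
  Start with x ≡ 1 (mod 8).
  Combine with x ≡ 2 (mod 3): since gcd(8, 3) = 1, we get a unique residue mod 24.
    Write x = 1 + 8·t and substitute into x ≡ 2 (mod 3): 8·t ≡ 2 − 1 = 1 (mod 3).
    Reduce coefficients mod 3: 2·t ≡ 1 (mod 3).
    The inverse of 2 mod 3 is 2 (since 2·2 = 4 = 1·3 + 1), so t ≡ 2·1 = 2 ≡ 2 (mod 3).
    Then x = 1 + 8·2 = 17, valid modulo lcm(8, 3) = 24: x ≡ 17 (mod 24).
  Combine with x ≡ 9 (mod 13): since gcd(24, 13) = 1, we get a unique residue mod 312.
    Write x = 17 + 24·t and substitute into x ≡ 9 (mod 13): 24·t ≡ 9 − 17 = -8 (mod 13).
    Reduce coefficients mod 13: 11·t ≡ 5 (mod 13).
    The inverse of 11 mod 13 is 6 (since 11·6 = 66 = 5·13 + 1), so t ≡ 6·5 = 30 ≡ 4 (mod 13).
    Then x = 17 + 24·4 = 113, valid modulo lcm(24, 13) = 312: x ≡ 113 (mod 312).
Verify: 113 mod 8 = 1 ✓, 113 mod 3 = 2 ✓, 113 mod 13 = 9 ✓.

x ≡ 113 (mod 312).


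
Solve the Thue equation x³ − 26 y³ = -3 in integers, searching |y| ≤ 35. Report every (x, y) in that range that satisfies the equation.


The equation is x³ - 26y³ = -3. For fixed y, x³ = 26·y³ − 3, so a solution requires the RHS to be a perfect cube.
Strategy: iterate y from -35 to 35, compute RHS = 26·y³ − 3, and check whether it is a (positive or negative) perfect cube.
Check small values of y:
  y = 0: RHS = -3 is not a perfect cube.
  y = 1: RHS = 23 is not a perfect cube.
  y = -1: RHS = -29 is not a perfect cube.
  y = 2: RHS = 205 is not a perfect cube.
  y = -2: RHS = -211 is not a perfect cube.
  y = 3: RHS = 699 is not a perfect cube.
  y = -3: RHS = -705 is not a perfect cube.
Continuing the search up to |y| = 35 finds no solutions either.
No (x, y) in the scanned range satisfies the equation.

No integer solutions with |y| ≤ 35.


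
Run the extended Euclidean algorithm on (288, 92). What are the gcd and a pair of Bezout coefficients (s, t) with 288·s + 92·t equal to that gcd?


Euclidean algorithm on (288, 92) — divide until remainder is 0:
  288 = 3 · 92 + 12
  92 = 7 · 12 + 8
  12 = 1 · 8 + 4
  8 = 2 · 4 + 0
gcd(288, 92) = 4.
Track Bezout coefficients alongside the remainders: start with r₀ = 288 = a·1 + b·0 (s = 1, t = 0) and r₁ = 92 = a·0 + b·1 (s = 0, t = 1); each new remainder r_{k+1} = r_{k-1} − q_k·r_k inherits s_{k+1} = s_{k-1} − q_k·s_k, t_{k+1} = t_{k-1} − q_k·t_k, so r_k = a·s_k + b·t_k at every step:
  q = 3: r = 12, s = 1 − 3·0 = 1, t = 0 − 3·1 = -3  (check: 288·1 + 92·(-3) = 12)
  q = 7: r = 8, s = 0 − 7·1 = -7, t = 1 − 7·(-3) = 22  (check: 288·(-7) + 92·22 = 8)
  q = 1: r = 4, s = 1 − 1·(-7) = 8, t = -3 − 1·22 = -25  (check: 288·8 + 92·(-25) = 4)
The row with r = 4 (the gcd) gives the Bezout coefficients s = 8, t = -25.
Result: 288 · (8) + 92 · (-25) = 4.

gcd(288, 92) = 4; s = 8, t = -25 (check: 288·8 + 92·(-25) = 4).


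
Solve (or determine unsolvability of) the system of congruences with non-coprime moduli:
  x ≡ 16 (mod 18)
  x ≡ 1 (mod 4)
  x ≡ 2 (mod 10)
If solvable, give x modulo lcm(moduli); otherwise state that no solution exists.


Moduli 18, 4, 10 are not pairwise coprime, so CRT works modulo lcm(m_i) when all pairwise compatibility conditions hold.
Pairwise compatibility: gcd(m_i, m_j) must divide a_i - a_j for every pair.
Merge one congruence at a time:
  Start: x ≡ 16 (mod 18).
  Combine with x ≡ 1 (mod 4): gcd(18, 4) = 2, and 1 - 16 = -15 is NOT divisible by 2.
    ⇒ system is inconsistent (no integer solution).

No solution (the system is inconsistent).


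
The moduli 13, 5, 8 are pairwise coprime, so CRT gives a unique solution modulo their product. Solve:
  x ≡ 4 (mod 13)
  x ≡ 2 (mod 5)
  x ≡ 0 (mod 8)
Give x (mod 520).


Moduli 13, 5, 8 are pairwise coprime; by CRT there is a unique solution modulo M = 13 · 5 · 8 = 520.
Solve pairwise, accumulating the modulus:
  Start with x ≡ 4 (mod 13).
  Combine with x ≡ 2 (mod 5): since gcd(13, 5) = 1, we get a unique residue mod 65.
    Write x = 4 + 13·t and substitute into x ≡ 2 (mod 5): 13·t ≡ 2 − 4 = -2 (mod 5).
    Reduce coefficients mod 5: 3·t ≡ 3 (mod 5).
    The inverse of 3 mod 5 is 2 (since 3·2 = 6 = 1·5 + 1), so t ≡ 2·3 = 6 ≡ 1 (mod 5).
    Then x = 4 + 13·1 = 17, valid modulo lcm(13, 5) = 65: x ≡ 17 (mod 65).
  Combine with x ≡ 0 (mod 8): since gcd(65, 8) = 1, we get a unique residue mod 520.
    Write x = 17 + 65·t and substitute into x ≡ 0 (mod 8): 65·t ≡ 0 − 17 = -17 (mod 8).
    Reduce coefficients mod 8: 1·t ≡ 7 (mod 8).
    So t ≡ 7 (mod 8).
    Then x = 17 + 65·7 = 472, valid modulo lcm(65, 8) = 520: x ≡ 472 (mod 520).
Verify: 472 mod 13 = 4 ✓, 472 mod 5 = 2 ✓, 472 mod 8 = 0 ✓.

x ≡ 472 (mod 520).


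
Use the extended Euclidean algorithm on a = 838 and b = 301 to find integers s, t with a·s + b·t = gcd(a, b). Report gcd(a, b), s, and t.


Euclidean algorithm on (838, 301) — divide until remainder is 0:
  838 = 2 · 301 + 236
  301 = 1 · 236 + 65
  236 = 3 · 65 + 41
  65 = 1 · 41 + 24
  41 = 1 · 24 + 17
  24 = 1 · 17 + 7
  17 = 2 · 7 + 3
  7 = 2 · 3 + 1
  3 = 3 · 1 + 0
gcd(838, 301) = 1.
Track Bezout coefficients alongside the remainders: start with r₀ = 838 = a·1 + b·0 (s = 1, t = 0) and r₁ = 301 = a·0 + b·1 (s = 0, t = 1); each new remainder r_{k+1} = r_{k-1} − q_k·r_k inherits s_{k+1} = s_{k-1} − q_k·s_k, t_{k+1} = t_{k-1} − q_k·t_k, so r_k = a·s_k + b·t_k at every step:
  q = 2: r = 236, s = 1 − 2·0 = 1, t = 0 − 2·1 = -2  (check: 838·1 + 301·(-2) = 236)
  q = 1: r = 65, s = 0 − 1·1 = -1, t = 1 − 1·(-2) = 3  (check: 838·(-1) + 301·3 = 65)
  q = 3: r = 41, s = 1 − 3·(-1) = 4, t = -2 − 3·3 = -11  (check: 838·4 + 301·(-11) = 41)
  q = 1: r = 24, s = -1 − 1·4 = -5, t = 3 − 1·(-11) = 14  (check: 838·(-5) + 301·14 = 24)
  q = 1: r = 17, s = 4 − 1·(-5) = 9, t = -11 − 1·14 = -25  (check: 838·9 + 301·(-25) = 17)
  q = 1: r = 7, s = -5 − 1·9 = -14, t = 14 − 1·(-25) = 39  (check: 838·(-14) + 301·39 = 7)
  q = 2: r = 3, s = 9 − 2·(-14) = 37, t = -25 − 2·39 = -103  (check: 838·37 + 301·(-103) = 3)
  q = 2: r = 1, s = -14 − 2·37 = -88, t = 39 − 2·(-103) = 245  (check: 838·(-88) + 301·245 = 1)
The row with r = 1 (the gcd) gives the Bezout coefficients s = -88, t = 245.
Result: 838 · (-88) + 301 · (245) = 1.

gcd(838, 301) = 1; s = -88, t = 245 (check: 838·(-88) + 301·245 = 1).


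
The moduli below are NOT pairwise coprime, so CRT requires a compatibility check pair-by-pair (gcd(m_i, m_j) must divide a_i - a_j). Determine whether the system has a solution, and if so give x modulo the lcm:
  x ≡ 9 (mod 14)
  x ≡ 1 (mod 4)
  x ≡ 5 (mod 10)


Moduli 14, 4, 10 are not pairwise coprime, so CRT works modulo lcm(m_i) when all pairwise compatibility conditions hold.
Pairwise compatibility: gcd(m_i, m_j) must divide a_i - a_j for every pair.
Merge one congruence at a time:
  Start: x ≡ 9 (mod 14).
  Combine with x ≡ 1 (mod 4): gcd(14, 4) = 2; 1 - 9 = -8, which IS divisible by 2, so compatible.
    Write x = 9 + 14·t and substitute into x ≡ 1 (mod 4): 14·t ≡ 1 − 9 = -8 (mod 4).
    Divide the congruence (and modulus) by g = 2: 7·t ≡ -4 (mod 2).
    Reduce coefficients mod 2: 1·t ≡ 0 (mod 2).
    So t ≡ 0 (mod 2).
    Then x = 9 + 14·0 = 9, valid modulo lcm(14, 4) = 28: x ≡ 9 (mod 28).
  Combine with x ≡ 5 (mod 10): gcd(28, 10) = 2; 5 - 9 = -4, which IS divisible by 2, so compatible.
    Write x = 9 + 28·t and substitute into x ≡ 5 (mod 10): 28·t ≡ 5 − 9 = -4 (mod 10).
    Divide the congruence (and modulus) by g = 2: 14·t ≡ -2 (mod 5).
    Reduce coefficients mod 5: 4·t ≡ 3 (mod 5).
    The inverse of 4 mod 5 is 4 (since 4·4 = 16 = 3·5 + 1), so t ≡ 4·3 = 12 ≡ 2 (mod 5).
    Then x = 9 + 28·2 = 65, valid modulo lcm(28, 10) = 140: x ≡ 65 (mod 140).
Verify: 65 mod 14 = 9, 65 mod 4 = 1, 65 mod 10 = 5.

x ≡ 65 (mod 140).


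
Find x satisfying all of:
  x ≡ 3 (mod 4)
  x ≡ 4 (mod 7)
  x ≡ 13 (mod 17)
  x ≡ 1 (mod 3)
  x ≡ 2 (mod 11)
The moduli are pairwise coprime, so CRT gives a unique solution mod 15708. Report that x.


Product of moduli M = 4 · 7 · 17 · 3 · 11 = 15708.
Merge one congruence at a time:
  Start: x ≡ 3 (mod 4).
  Combine with x ≡ 4 (mod 7); new modulus lcm = 28.
    Write x = 3 + 4·t and substitute into x ≡ 4 (mod 7): 4·t ≡ 4 − 3 = 1 (mod 7).
    The inverse of 4 mod 7 is 2 (since 4·2 = 8 = 1·7 + 1), so t ≡ 2·1 = 2 ≡ 2 (mod 7).
    Then x = 3 + 4·2 = 11, valid modulo lcm(4, 7) = 28: x ≡ 11 (mod 28).
  Combine with x ≡ 13 (mod 17); new modulus lcm = 476.
    Write x = 11 + 28·t and substitute into x ≡ 13 (mod 17): 28·t ≡ 13 − 11 = 2 (mod 17).
    Reduce coefficients mod 17: 11·t ≡ 2 (mod 17).
    The inverse of 11 mod 17 is 14 (since 11·14 = 154 = 9·17 + 1), so t ≡ 14·2 = 28 ≡ 11 (mod 17).
    Then x = 11 + 28·11 = 319, valid modulo lcm(28, 17) = 476: x ≡ 319 (mod 476).
  Combine with x ≡ 1 (mod 3); new modulus lcm = 1428.
    Write x = 319 + 476·t and substitute into x ≡ 1 (mod 3): 476·t ≡ 1 − 319 = -318 (mod 3).
    Reduce coefficients mod 3: 2·t ≡ 0 (mod 3).
    The inverse of 2 mod 3 is 2 (since 2·2 = 4 = 1·3 + 1), so t ≡ 2·0 = 0 ≡ 0 (mod 3).
    Then x = 319 + 476·0 = 319, valid modulo lcm(476, 3) = 1428: x ≡ 319 (mod 1428).
  Combine with x ≡ 2 (mod 11); new modulus lcm = 15708.
    Write x = 319 + 1428·t and substitute into x ≡ 2 (mod 11): 1428·t ≡ 2 − 319 = -317 (mod 11).
    Reduce coefficients mod 11: 9·t ≡ 2 (mod 11).
    The inverse of 9 mod 11 is 5 (since 9·5 = 45 = 4·11 + 1), so t ≡ 5·2 = 10 ≡ 10 (mod 11).
    Then x = 319 + 1428·10 = 14599, valid modulo lcm(1428, 11) = 15708: x ≡ 14599 (mod 15708).
Verify against each original: 14599 mod 4 = 3, 14599 mod 7 = 4, 14599 mod 17 = 13, 14599 mod 3 = 1, 14599 mod 11 = 2.

x ≡ 14599 (mod 15708).


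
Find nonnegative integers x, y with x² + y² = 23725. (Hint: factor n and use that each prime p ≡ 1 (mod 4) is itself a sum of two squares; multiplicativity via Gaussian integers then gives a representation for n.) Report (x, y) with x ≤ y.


Step 1: Factor n = 23725 = 5^2 · 13 · 73.
Step 2: Check the mod-4 condition on each prime factor: 5 ≡ 1 (mod 4), exponent 2; 13 ≡ 1 (mod 4), exponent 1; 73 ≡ 1 (mod 4), exponent 1.
All primes ≡ 3 (mod 4) appear to even exponent (or don't appear), so by the two-squares theorem n IS expressible as a sum of two squares.
Step 3: Build a representation. Group n = k² · m with k = 5 and m = 13 · 73 = 949 (a product of primes ≡ 1 (mod 4)); a representation of m scales to one of n via (k·x)² + (k·y)² = k²(x² + y²). Each prime p ≡ 1 (mod 4) is itself a sum of two squares; find a² by testing p − a² for a perfect square:
  13: 13 − 1² = 12, 13 − 2² = 9 = 3² ⇒ 13 = 2² + 3².
  73: 73 − 1² = 72, 73 − 2² = 69, 73 − 3² = 64 = 8² ⇒ 73 = 3² + 8².
  Combine using the Brahmagupta–Fibonacci identity (a² + b²)(c² + d²) = (ac − bd)² + (ad + bc)² = (ac + bd)² + (ad − bc)²:
  13 · 73 = 949: from (2² + 3²)(3² + 8²), take (2·3 − 3·8, 2·8 + 3·3) = (6 − 24, 16 + 9) = (-18, 25); dropping signs (only squares matter) gives (18, 25); check 18² + 25² = 324 + 625 = 949 ✓.
  Scale by k = 5: (5·18, 5·25) = (90, 125).
Step 4: Order so x ≤ y and verify: 90² + 125² = 8100 + 15625 = 23725 = n. ✓

n = 23725 = 90² + 125² (one valid representation with x ≤ y).


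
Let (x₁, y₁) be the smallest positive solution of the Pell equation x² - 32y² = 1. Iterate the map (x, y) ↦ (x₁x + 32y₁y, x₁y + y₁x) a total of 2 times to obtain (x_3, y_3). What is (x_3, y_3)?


Step 1: Find the fundamental solution (x₁, y₁) of x² - 32y² = 1.
  Expand √32 as a continued fraction. a₀ = ⌊√32⌋ = 5; iterate m_{k+1} = d_k·a_k − m_k, d_{k+1} = (32 − m_{k+1}²)/d_k, a_{k+1} = ⌊(a₀ + m_{k+1})/d_{k+1}⌋ (starting m₀ = 0, d₀ = 1), with convergents p_k = a_k·p_{k-1} + p_{k-2}, q_k = a_k·q_{k-1} + q_{k-2} (p₋₁ = 1, q₋₁ = 0):
  k = 0: a₀ = 5; p₀/q₀ = 5/1; p₀² − 32·q₀² = 25 − 32 = -7.
  k = 1: m = 5, d = 7, a = ⌊(5 + 5)/7⌋ = 1; p/q = (1·5 + 1)/(1·1 + 0) = 6/1; p² − 32·q² = 36 − 32 = 4.
  k = 2: m = 2, d = 4, a = ⌊(5 + 2)/4⌋ = 1; p/q = (1·6 + 5)/(1·1 + 1) = 11/2; p² − 32·q² = 121 − 128 = -7.
  k = 3: m = 2, d = 7, a = ⌊(5 + 2)/7⌋ = 1; p/q = (1·11 + 6)/(1·2 + 1) = 17/3; p² − 32·q² = 289 − 288 = 1.
  The first convergent with p² − 32·q² = 1 gives the fundamental solution (x₁, y₁) = (17, 3).
Step 2: Apply the recurrence (x_{n+1}, y_{n+1}) = (x₁x_n + 32y₁y_n, x₁y_n + y₁x_n) repeatedly.
  From (x_1, y_1) = (17, 3): x_2 = 17·17 + 32·3·3 = 577; y_2 = 17·3 + 3·17 = 102.
  From (x_2, y_2) = (577, 102): x_3 = 17·577 + 32·3·102 = 19601; y_3 = 17·102 + 3·577 = 3465.
Step 3: Verify x_3² - 32·y_3² = 384199201 - 384199200 = 1 (should be 1). ✓

(x_1, y_1) = (17, 3); (x_3, y_3) = (19601, 3465).


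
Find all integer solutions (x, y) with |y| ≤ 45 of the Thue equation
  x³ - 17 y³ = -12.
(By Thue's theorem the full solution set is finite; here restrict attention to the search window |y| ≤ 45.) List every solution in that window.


The equation is x³ - 17y³ = -12. For fixed y, x³ = 17·y³ − 12, so a solution requires the RHS to be a perfect cube.
Strategy: iterate y from -45 to 45, compute RHS = 17·y³ − 12, and check whether it is a (positive or negative) perfect cube.
Check small values of y:
  y = 0: RHS = -12 is not a perfect cube.
  y = 1: RHS = 5 is not a perfect cube.
  y = -1: RHS = -29 is not a perfect cube.
  y = 2: RHS = 124 is not a perfect cube.
  y = -2: RHS = -148 is not a perfect cube.
  y = 3: RHS = 447 is not a perfect cube.
  y = -3: RHS = -471 is not a perfect cube.
Continuing the search up to |y| = 45 finds no solutions either.
No (x, y) in the scanned range satisfies the equation.

No integer solutions with |y| ≤ 45.


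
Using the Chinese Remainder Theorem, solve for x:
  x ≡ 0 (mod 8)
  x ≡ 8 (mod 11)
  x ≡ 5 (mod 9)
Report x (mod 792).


Moduli 8, 11, 9 are pairwise coprime; by CRT there is a unique solution modulo M = 8 · 11 · 9 = 792.
Solve pairwise, accumulating the modulus:
  Start with x ≡ 0 (mod 8).
  Combine with x ≡ 8 (mod 11): since gcd(8, 11) = 1, we get a unique residue mod 88.
    Write x = 0 + 8·t and substitute into x ≡ 8 (mod 11): 8·t ≡ 8 − 0 = 8 (mod 11).
    The inverse of 8 mod 11 is 7 (since 8·7 = 56 = 5·11 + 1), so t ≡ 7·8 = 56 ≡ 1 (mod 11).
    Then x = 0 + 8·1 = 8, valid modulo lcm(8, 11) = 88: x ≡ 8 (mod 88).
  Combine with x ≡ 5 (mod 9): since gcd(88, 9) = 1, we get a unique residue mod 792.
    Write x = 8 + 88·t and substitute into x ≡ 5 (mod 9): 88·t ≡ 5 − 8 = -3 (mod 9).
    Reduce coefficients mod 9: 7·t ≡ 6 (mod 9).
    The inverse of 7 mod 9 is 4 (since 7·4 = 28 = 3·9 + 1), so t ≡ 4·6 = 24 ≡ 6 (mod 9).
    Then x = 8 + 88·6 = 536, valid modulo lcm(88, 9) = 792: x ≡ 536 (mod 792).
Verify: 536 mod 8 = 0 ✓, 536 mod 11 = 8 ✓, 536 mod 9 = 5 ✓.

x ≡ 536 (mod 792).


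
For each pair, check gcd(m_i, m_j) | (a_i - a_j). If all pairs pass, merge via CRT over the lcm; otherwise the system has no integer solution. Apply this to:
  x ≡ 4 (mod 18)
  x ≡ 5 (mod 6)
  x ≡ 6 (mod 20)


Moduli 18, 6, 20 are not pairwise coprime, so CRT works modulo lcm(m_i) when all pairwise compatibility conditions hold.
Pairwise compatibility: gcd(m_i, m_j) must divide a_i - a_j for every pair.
Merge one congruence at a time:
  Start: x ≡ 4 (mod 18).
  Combine with x ≡ 5 (mod 6): gcd(18, 6) = 6, and 5 - 4 = 1 is NOT divisible by 6.
    ⇒ system is inconsistent (no integer solution).

No solution (the system is inconsistent).


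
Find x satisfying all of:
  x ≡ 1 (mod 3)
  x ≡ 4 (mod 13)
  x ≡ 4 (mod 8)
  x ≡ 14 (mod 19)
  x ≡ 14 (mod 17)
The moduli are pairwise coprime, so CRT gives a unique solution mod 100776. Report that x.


Product of moduli M = 3 · 13 · 8 · 19 · 17 = 100776.
Merge one congruence at a time:
  Start: x ≡ 1 (mod 3).
  Combine with x ≡ 4 (mod 13); new modulus lcm = 39.
    Write x = 1 + 3·t and substitute into x ≡ 4 (mod 13): 3·t ≡ 4 − 1 = 3 (mod 13).
    The inverse of 3 mod 13 is 9 (since 3·9 = 27 = 2·13 + 1), so t ≡ 9·3 = 27 ≡ 1 (mod 13).
    Then x = 1 + 3·1 = 4, valid modulo lcm(3, 13) = 39: x ≡ 4 (mod 39).
  Combine with x ≡ 4 (mod 8); new modulus lcm = 312.
    Write x = 4 + 39·t and substitute into x ≡ 4 (mod 8): 39·t ≡ 4 − 4 = 0 (mod 8).
    Reduce coefficients mod 8: 7·t ≡ 0 (mod 8).
    The inverse of 7 mod 8 is 7 (since 7·7 = 49 = 6·8 + 1), so t ≡ 7·0 = 0 ≡ 0 (mod 8).
    Then x = 4 + 39·0 = 4, valid modulo lcm(39, 8) = 312: x ≡ 4 (mod 312).
  Combine with x ≡ 14 (mod 19); new modulus lcm = 5928.
    Write x = 4 + 312·t and substitute into x ≡ 14 (mod 19): 312·t ≡ 14 − 4 = 10 (mod 19).
    Reduce coefficients mod 19: 8·t ≡ 10 (mod 19).
    The inverse of 8 mod 19 is 12 (since 8·12 = 96 = 5·19 + 1), so t ≡ 12·10 = 120 ≡ 6 (mod 19).
    Then x = 4 + 312·6 = 1876, valid modulo lcm(312, 19) = 5928: x ≡ 1876 (mod 5928).
  Combine with x ≡ 14 (mod 17); new modulus lcm = 100776.
    Write x = 1876 + 5928·t and substitute into x ≡ 14 (mod 17): 5928·t ≡ 14 − 1876 = -1862 (mod 17).
    Reduce coefficients mod 17: 12·t ≡ 8 (mod 17).
    The inverse of 12 mod 17 is 10 (since 12·10 = 120 = 7·17 + 1), so t ≡ 10·8 = 80 ≡ 12 (mod 17).
    Then x = 1876 + 5928·12 = 73012, valid modulo lcm(5928, 17) = 100776: x ≡ 73012 (mod 100776).
Verify against each original: 73012 mod 3 = 1, 73012 mod 13 = 4, 73012 mod 8 = 4, 73012 mod 19 = 14, 73012 mod 17 = 14.

x ≡ 73012 (mod 100776).


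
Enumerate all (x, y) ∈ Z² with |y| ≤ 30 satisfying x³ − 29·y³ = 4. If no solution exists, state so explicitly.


The equation is x³ - 29y³ = 4. For fixed y, x³ = 29·y³ + 4, so a solution requires the RHS to be a perfect cube.
Strategy: iterate y from -30 to 30, compute RHS = 29·y³ + 4, and check whether it is a (positive or negative) perfect cube.
Check small values of y:
  y = 0: RHS = 4 is not a perfect cube.
  y = 1: RHS = 33 is not a perfect cube.
  y = -1: RHS = -25 is not a perfect cube.
  y = 2: RHS = 236 is not a perfect cube.
  y = -2: RHS = -228 is not a perfect cube.
  y = 3: RHS = 787 is not a perfect cube.
  y = -3: RHS = -779 is not a perfect cube.
Continuing the search up to |y| = 30 finds no solutions either.
No (x, y) in the scanned range satisfies the equation.

No integer solutions with |y| ≤ 30.
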